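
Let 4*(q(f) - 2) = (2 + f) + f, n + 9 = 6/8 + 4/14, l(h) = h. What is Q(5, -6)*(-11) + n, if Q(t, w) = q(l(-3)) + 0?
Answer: -531/28 ≈ -18.964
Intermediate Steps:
n = -223/28 (n = -9 + (6/8 + 4/14) = -9 + (6*(1/8) + 4*(1/14)) = -9 + (3/4 + 2/7) = -9 + 29/28 = -223/28 ≈ -7.9643)
q(f) = 5/2 + f/2 (q(f) = 2 + ((2 + f) + f)/4 = 2 + (2 + 2*f)/4 = 2 + (1/2 + f/2) = 5/2 + f/2)
Q(t, w) = 1 (Q(t, w) = (5/2 + (1/2)*(-3)) + 0 = (5/2 - 3/2) + 0 = 1 + 0 = 1)
Q(5, -6)*(-11) + n = 1*(-11) - 223/28 = -11 - 223/28 = -531/28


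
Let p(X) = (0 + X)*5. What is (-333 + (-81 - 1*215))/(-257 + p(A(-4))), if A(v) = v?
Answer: 629/277 ≈ 2.2708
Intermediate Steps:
p(X) = 5*X (p(X) = X*5 = 5*X)
(-333 + (-81 - 1*215))/(-257 + p(A(-4))) = (-333 + (-81 - 1*215))/(-257 + 5*(-4)) = (-333 + (-81 - 215))/(-257 - 20) = (-333 - 296)/(-277) = -629*(-1/277) = 629/277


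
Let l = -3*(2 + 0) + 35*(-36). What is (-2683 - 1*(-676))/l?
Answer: 669/422 ≈ 1.5853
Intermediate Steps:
l = -1266 (l = -3*2 - 1260 = -6 - 1260 = -1266)
(-2683 - 1*(-676))/l = (-2683 - 1*(-676))/(-1266) = (-2683 + 676)*(-1/1266) = -2007*(-1/1266) = 669/422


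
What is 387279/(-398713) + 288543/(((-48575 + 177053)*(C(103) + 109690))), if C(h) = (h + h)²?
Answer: -51491106679799/53012132494412 ≈ -0.97131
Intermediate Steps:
C(h) = 4*h² (C(h) = (2*h)² = 4*h²)
387279/(-398713) + 288543/(((-48575 + 177053)*(C(103) + 109690))) = 387279/(-398713) + 288543/(((-48575 + 177053)*(4*103² + 109690))) = 387279*(-1/398713) + 288543/((128478*(4*10609 + 109690))) = -387279/398713 + 288543/((128478*(42436 + 109690))) = -387279/398713 + 288543/((128478*152126)) = -387279/398713 + 288543/19544844228 = -387279/398713 + 288543*(1/19544844228) = -387279/398713 + 96181/6514948076 = -51491106679799/53012132494412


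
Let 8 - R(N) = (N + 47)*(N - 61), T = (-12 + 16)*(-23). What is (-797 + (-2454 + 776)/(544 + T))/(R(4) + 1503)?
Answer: -180961/998468 ≈ -0.18124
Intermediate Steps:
T = -92 (T = 4*(-23) = -92)
R(N) = 8 - (-61 + N)*(47 + N) (R(N) = 8 - (N + 47)*(N - 61) = 8 - (47 + N)*(-61 + N) = 8 - (-61 + N)*(47 + N))
(-797 + (-2454 + 776)/(544 + T))/(R(4) + 1503) = (-797 + (-2454 + 776)/(544 - 92))/((2875 - 1*4² + 14*4) + 1503) = (-797 - 1678/452)/((2875 - 1*16 + 56) + 1503) = (-797 - 1678*1/452)/((2875 - 16 + 56) + 1503) = (-797 - 839/226)/(2915 + 1503) = -180961/226/4418 = -180961/226*1/4418 = -180961/998468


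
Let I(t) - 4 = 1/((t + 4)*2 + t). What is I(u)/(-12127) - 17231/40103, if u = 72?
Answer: -6691869697/15562530592 ≈ -0.43000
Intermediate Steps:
I(t) = 4 + 1/(8 + 3*t) (I(t) = 4 + 1/((t + 4)*2 + t) = 4 + 1/((4 + t)*2 + t) = 4 + 1/((8 + 2*t) + t) = 4 + 1/(8 + 3*t))
I(u)/(-12127) - 17231/40103 = (3*(11 + 4*72)/(8 + 3*72))/(-12127) - 17231/40103 = (3*(11 + 288)/(8 + 216))*(-1/12127) - 17231*1/40103 = (3*299/224)*(-1/12127) - 17231/40103 = (3*(1/224)*299)*(-1/12127) - 17231/40103 = (897/224)*(-1/12127) - 17231/40103 = -897/2716448 - 17231/40103 = -6691869697/15562530592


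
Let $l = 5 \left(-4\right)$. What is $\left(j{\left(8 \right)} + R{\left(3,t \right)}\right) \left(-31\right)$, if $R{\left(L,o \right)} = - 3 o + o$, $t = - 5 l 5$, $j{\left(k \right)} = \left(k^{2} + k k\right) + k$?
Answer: $26784$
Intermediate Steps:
$l = -20$
$j{\left(k \right)} = k + 2 k^{2}$ ($j{\left(k \right)} = \left(k^{2} + k^{2}\right) + k = 2 k^{2} + k = k + 2 k^{2}$)
$t = 500$ ($t = \left(-5\right) \left(-20\right) 5 = 100 \cdot 5 = 500$)
$R{\left(L,o \right)} = - 2 o$
$\left(j{\left(8 \right)} + R{\left(3,t \right)}\right) \left(-31\right) = \left(8 \left(1 + 2 \cdot 8\right) - 1000\right) \left(-31\right) = \left(8 \left(1 + 16\right) - 1000\right) \left(-31\right) = \left(8 \cdot 17 - 1000\right) \left(-31\right) = \left(136 - 1000\right) \left(-31\right) = \left(-864\right) \left(-31\right) = 26784$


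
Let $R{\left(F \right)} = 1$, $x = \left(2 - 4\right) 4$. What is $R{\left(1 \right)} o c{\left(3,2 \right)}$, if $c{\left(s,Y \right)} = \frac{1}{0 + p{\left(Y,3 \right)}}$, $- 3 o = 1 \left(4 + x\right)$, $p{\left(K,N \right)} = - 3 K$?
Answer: $- \frac{2}{9} \approx -0.22222$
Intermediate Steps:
$x = -8$ ($x = \left(-2\right) 4 = -8$)
$o = \frac{4}{3}$ ($o = - \frac{1 \left(4 - 8\right)}{3} = - \frac{1 \left(-4\right)}{3} = \left(- \frac{1}{3}\right) \left(-4\right) = \frac{4}{3} \approx 1.3333$)
$c{\left(s,Y \right)} = - \frac{1}{3 Y}$ ($c{\left(s,Y \right)} = \frac{1}{0 - 3 Y} = \frac{1}{\left(-3\right) Y} = - \frac{1}{3 Y}$)
$R{\left(1 \right)} o c{\left(3,2 \right)} = 1 \cdot \frac{4}{3} \left(- \frac{1}{3 \cdot 2}\right) = \frac{4 \left(\left(- \frac{1}{3}\right) \frac{1}{2}\right)}{3} = \frac{4}{3} \left(- \frac{1}{6}\right) = - \frac{2}{9}$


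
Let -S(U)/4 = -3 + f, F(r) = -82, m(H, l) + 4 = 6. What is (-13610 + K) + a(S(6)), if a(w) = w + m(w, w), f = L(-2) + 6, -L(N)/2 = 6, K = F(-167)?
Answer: -13654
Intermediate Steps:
m(H, l) = 2 (m(H, l) = -4 + 6 = 2)
K = -82
L(N) = -12 (L(N) = -2*6 = -12)
f = -6 (f = -12 + 6 = -6)
S(U) = 36 (S(U) = -4*(-3 - 6) = -4*(-9) = 36)
a(w) = 2 + w (a(w) = w + 2 = 2 + w)
(-13610 + K) + a(S(6)) = (-13610 - 82) + (2 + 36) = -13692 + 38 = -13654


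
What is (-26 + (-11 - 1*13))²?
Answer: 2500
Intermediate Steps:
(-26 + (-11 - 1*13))² = (-26 + (-11 - 13))² = (-26 - 24)² = (-50)² = 2500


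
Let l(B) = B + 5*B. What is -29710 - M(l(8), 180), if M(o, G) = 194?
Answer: -29904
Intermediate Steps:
l(B) = 6*B
-29710 - M(l(8), 180) = -29710 - 1*194 = -29710 - 194 = -29904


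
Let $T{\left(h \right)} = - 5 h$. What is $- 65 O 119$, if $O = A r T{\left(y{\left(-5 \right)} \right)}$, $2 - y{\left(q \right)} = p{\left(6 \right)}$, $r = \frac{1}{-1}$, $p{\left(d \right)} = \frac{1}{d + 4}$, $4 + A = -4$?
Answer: $587860$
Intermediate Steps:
$A = -8$ ($A = -4 - 4 = -8$)
$p{\left(d \right)} = \frac{1}{4 + d}$
$r = -1$
$y{\left(q \right)} = \frac{19}{10}$ ($y{\left(q \right)} = 2 - \frac{1}{4 + 6} = 2 - \frac{1}{10} = \frac{19}{10}$)
$O = -76$ ($O = \left(-8\right) \left(-1\right) \left(\left(-5\right) \frac{19}{10}\right) = 8 \left(- \frac{19}{2}\right) = -76$)
$- 65 O 119 = \left(-65\right) \left(-76\right) 119 = 4940 \cdot 119 = 587860$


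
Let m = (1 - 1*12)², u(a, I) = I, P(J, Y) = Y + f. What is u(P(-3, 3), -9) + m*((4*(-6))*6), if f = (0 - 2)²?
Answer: -17433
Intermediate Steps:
f = 4 (f = (-2)² = 4)
P(J, Y) = 4 + Y (P(J, Y) = Y + 4 = 4 + Y)
m = 121 (m = (1 - 12)² = (-11)² = 121)
u(P(-3, 3), -9) + m*((4*(-6))*6) = -9 + 121*((4*(-6))*6) = -9 + 121*(-24*6) = -9 + 121*(-144) = -9 - 17424 = -17433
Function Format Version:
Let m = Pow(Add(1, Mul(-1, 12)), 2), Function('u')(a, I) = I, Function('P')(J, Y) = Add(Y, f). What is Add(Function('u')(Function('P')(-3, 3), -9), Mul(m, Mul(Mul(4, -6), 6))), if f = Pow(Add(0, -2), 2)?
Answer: -17433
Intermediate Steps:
f = 4 (f = Pow(-2, 2) = 4)
Function('P')(J, Y) = Add(4, Y) (Function('P')(J, Y) = Add(Y, 4) = Add(4, Y))
m = 121 (m = Pow(Add(1, -12), 2) = Pow(-11, 2) = 121)
Add(Function('u')(Function('P')(-3, 3), -9), Mul(m, Mul(Mul(4, -6), 6))) = Add(-9, Mul(121, Mul(Mul(4, -6), 6))) = Add(-9, Mul(121, Mul(-24, 6))) = Add(-9, Mul(121, -144)) = Add(-9, -17424) = -17433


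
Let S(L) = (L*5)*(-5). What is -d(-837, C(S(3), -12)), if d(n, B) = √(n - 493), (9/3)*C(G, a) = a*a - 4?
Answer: -I*√1330 ≈ -36.469*I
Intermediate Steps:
S(L) = -25*L (S(L) = (5*L)*(-5) = -25*L)
C(G, a) = -4/3 + a²/3 (C(G, a) = (a*a - 4)/3 = (a² - 4)/3 = (-4 + a²)/3 = -4/3 + a²/3)
d(n, B) = √(-493 + n)
-d(-837, C(S(3), -12)) = -√(-493 - 837) = -√(-1330) = -I*√1330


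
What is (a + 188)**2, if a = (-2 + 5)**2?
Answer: 38809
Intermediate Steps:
a = 9 (a = 3**2 = 9)
(a + 188)**2 = (9 + 188)**2 = 197**2 = 38809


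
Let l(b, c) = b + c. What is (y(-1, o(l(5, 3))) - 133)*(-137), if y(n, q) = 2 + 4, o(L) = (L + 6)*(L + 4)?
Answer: 17399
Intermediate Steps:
o(L) = (4 + L)*(6 + L) (o(L) = (6 + L)*(4 + L) = (4 + L)*(6 + L))
y(n, q) = 6
(y(-1, o(l(5, 3))) - 133)*(-137) = (6 - 133)*(-137) = -127*(-137) = 17399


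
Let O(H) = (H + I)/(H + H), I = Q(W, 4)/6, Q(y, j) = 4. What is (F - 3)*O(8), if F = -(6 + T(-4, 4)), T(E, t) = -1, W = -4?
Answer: -13/3 ≈ -4.3333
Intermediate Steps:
I = 2/3 (I = 4/6 = 4*(1/6) = 2/3 ≈ 0.66667)
F = -5 (F = -(6 - 1) = -1*5 = -5)
O(H) = (2/3 + H)/(2*H) (O(H) = (H + 2/3)/(H + H) = (2/3 + H)/((2*H)) = (2/3 + H)*(1/(2*H)) = (2/3 + H)/(2*H))
(F - 3)*O(8) = (-5 - 3)*((1/6)*(2 + 3*8)/8) = -4*(2 + 24)/(3*8) = -4*26/(3*8) = -8*13/24 = -13/3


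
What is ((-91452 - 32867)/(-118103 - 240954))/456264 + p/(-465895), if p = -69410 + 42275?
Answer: 889088681521597/15265029459629592 ≈ 0.058244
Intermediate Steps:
p = -27135
((-91452 - 32867)/(-118103 - 240954))/456264 + p/(-465895) = ((-91452 - 32867)/(-118103 - 240954))/456264 - 27135/(-465895) = -124319/(-359057)*(1/456264) - 27135*(-1/465895) = -124319*(-1/359057)*(1/456264) + 5427/93179 = (124319/359057)*(1/456264) + 5427/93179 = 124319/163824783048 + 5427/93179 = 889088681521597/15265029459629592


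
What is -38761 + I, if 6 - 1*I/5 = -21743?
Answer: 69984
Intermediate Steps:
I = 108745 (I = 30 - 5*(-21743) = 30 + 108715 = 108745)
-38761 + I = -38761 + 108745 = 69984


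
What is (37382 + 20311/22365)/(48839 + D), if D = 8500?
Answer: 836068741/1282386735 ≈ 0.65196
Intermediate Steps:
(37382 + 20311/22365)/(48839 + D) = (37382 + 20311/22365)/(48839 + 8500) = (37382 + 20311*(1/22365))/57339 = (37382 + 20311/22365)*(1/57339) = (836068741/22365)*(1/57339) = 836068741/1282386735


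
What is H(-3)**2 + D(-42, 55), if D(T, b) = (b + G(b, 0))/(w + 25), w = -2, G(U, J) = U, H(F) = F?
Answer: 317/23 ≈ 13.783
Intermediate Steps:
D(T, b) = 2*b/23 (D(T, b) = (b + b)/(-2 + 25) = (2*b)/23 = (2*b)*(1/23) = 2*b/23)
H(-3)**2 + D(-42, 55) = (-3)**2 + (2/23)*55 = 9 + 110/23 = 317/23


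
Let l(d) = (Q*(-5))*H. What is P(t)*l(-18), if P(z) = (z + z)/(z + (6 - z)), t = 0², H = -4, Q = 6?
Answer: 0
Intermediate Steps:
l(d) = 120 (l(d) = (6*(-5))*(-4) = -30*(-4) = 120)
t = 0
P(z) = z/3 (P(z) = (2*z)/6 = (2*z)*(⅙) = z/3)
P(t)*l(-18) = ((⅓)*0)*120 = 0*120 = 0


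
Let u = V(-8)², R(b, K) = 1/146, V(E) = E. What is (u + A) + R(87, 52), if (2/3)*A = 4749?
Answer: 524688/73 ≈ 7187.5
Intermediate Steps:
A = 14247/2 (A = (3/2)*4749 = 14247/2 ≈ 7123.5)
R(b, K) = 1/146
u = 64 (u = (-8)² = 64)
(u + A) + R(87, 52) = (64 + 14247/2) + 1/146 = 14375/2 + 1/146 = 524688/73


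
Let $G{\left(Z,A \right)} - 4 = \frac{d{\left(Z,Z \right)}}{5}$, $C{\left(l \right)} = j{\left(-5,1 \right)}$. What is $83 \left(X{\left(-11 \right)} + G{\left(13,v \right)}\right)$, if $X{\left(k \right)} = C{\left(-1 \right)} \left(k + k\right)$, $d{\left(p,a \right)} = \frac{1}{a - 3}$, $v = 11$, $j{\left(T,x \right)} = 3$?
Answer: $- \frac{257217}{50} \approx -5144.3$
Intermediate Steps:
$C{\left(l \right)} = 3$
$d{\left(p,a \right)} = \frac{1}{-3 + a}$
$G{\left(Z,A \right)} = 4 + \frac{1}{5 \left(-3 + Z\right)}$ ($G{\left(Z,A \right)} = 4 + \frac{1}{\left(-3 + Z\right) 5} = 4 + \frac{1}{-3 + Z} \frac{1}{5} = 4 + \frac{1}{5 \left(-3 + Z\right)}$)
$X{\left(k \right)} = 6 k$ ($X{\left(k \right)} = 3 \left(k + k\right) = 3 \cdot 2 k = 6 k$)
$83 \left(X{\left(-11 \right)} + G{\left(13,v \right)}\right) = 83 \left(6 \left(-11\right) + \frac{-59 + 20 \cdot 13}{5 \left(-3 + 13\right)}\right) = 83 \left(-66 + \frac{-59 + 260}{5 \cdot 10}\right) = 83 \left(-66 + \frac{1}{5} \cdot \frac{1}{10} \cdot 201\right) = 83 \left(-66 + \frac{201}{50}\right) = 83 \left(- \frac{3099}{50}\right) = - \frac{257217}{50}$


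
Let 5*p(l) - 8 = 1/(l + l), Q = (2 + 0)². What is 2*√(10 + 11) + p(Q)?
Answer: 13/8 + 2*√21 ≈ 10.790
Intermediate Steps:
Q = 4 (Q = 2² = 4)
p(l) = 8/5 + 1/(10*l) (p(l) = 8/5 + 1/(5*(l + l)) = 8/5 + 1/(5*((2*l))) = 8/5 + (1/(2*l))/5 = 8/5 + 1/(10*l))
2*√(10 + 11) + p(Q) = 2*√(10 + 11) + (⅒)*(1 + 16*4)/4 = 2*√21 + (⅒)*(¼)*(1 + 64) = 2*√21 + (⅒)*(¼)*65 = 2*√21 + 13/8 = 13/8 + 2*√21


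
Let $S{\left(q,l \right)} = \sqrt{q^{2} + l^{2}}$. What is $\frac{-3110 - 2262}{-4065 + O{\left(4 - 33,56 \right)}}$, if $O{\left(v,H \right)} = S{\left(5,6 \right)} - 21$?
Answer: $\frac{21949992}{16695335} + \frac{5372 \sqrt{61}}{16695335} \approx 1.3173$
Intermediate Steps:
$S{\left(q,l \right)} = \sqrt{l^{2} + q^{2}}$
$O{\left(v,H \right)} = -21 + \sqrt{61}$ ($O{\left(v,H \right)} = \sqrt{6^{2} + 5^{2}} - 21 = \sqrt{36 + 25} - 21 = \sqrt{61} - 21 = -21 + \sqrt{61}$)
$\frac{-3110 - 2262}{-4065 + O{\left(4 - 33,56 \right)}} = \frac{-3110 - 2262}{-4065 - \left(21 - \sqrt{61}\right)} = - \frac{5372}{-4086 + \sqrt{61}}$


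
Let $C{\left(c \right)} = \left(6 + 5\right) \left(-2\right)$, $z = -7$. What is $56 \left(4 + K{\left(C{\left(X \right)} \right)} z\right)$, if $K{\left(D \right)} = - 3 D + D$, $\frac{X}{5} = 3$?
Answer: $-17024$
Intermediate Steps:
$X = 15$ ($X = 5 \cdot 3 = 15$)
$C{\left(c \right)} = -22$ ($C{\left(c \right)} = 11 \left(-2\right) = -22$)
$K{\left(D \right)} = - 2 D$
$56 \left(4 + K{\left(C{\left(X \right)} \right)} z\right) = 56 \left(4 + \left(-2\right) \left(-22\right) \left(-7\right)\right) = 56 \left(4 + 44 \left(-7\right)\right) = 56 \left(4 - 308\right) = 56 \left(-304\right) = -17024$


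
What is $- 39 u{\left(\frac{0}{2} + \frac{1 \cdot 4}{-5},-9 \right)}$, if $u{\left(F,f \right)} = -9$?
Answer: $351$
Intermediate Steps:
$- 39 u{\left(\frac{0}{2} + \frac{1 \cdot 4}{-5},-9 \right)} = \left(-39\right) \left(-9\right) = 351$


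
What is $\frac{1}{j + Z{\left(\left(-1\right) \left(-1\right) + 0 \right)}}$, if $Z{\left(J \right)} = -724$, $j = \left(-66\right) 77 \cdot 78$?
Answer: $- \frac{1}{397120} \approx -2.5181 \cdot 10^{-6}$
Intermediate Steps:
$j = -396396$ ($j = \left(-5082\right) 78 = -396396$)
$\frac{1}{j + Z{\left(\left(-1\right) \left(-1\right) + 0 \right)}} = \frac{1}{-396396 - 724} = \frac{1}{-397120} = - \frac{1}{397120}$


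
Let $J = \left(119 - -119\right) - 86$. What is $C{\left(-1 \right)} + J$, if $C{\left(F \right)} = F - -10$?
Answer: $161$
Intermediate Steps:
$J = 152$ ($J = \left(119 + 119\right) - 86 = 238 - 86 = 152$)
$C{\left(F \right)} = 10 + F$ ($C{\left(F \right)} = F + 10 = 10 + F$)
$C{\left(-1 \right)} + J = \left(10 - 1\right) + 152 = 9 + 152 = 161$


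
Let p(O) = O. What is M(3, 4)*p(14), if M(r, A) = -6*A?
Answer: -336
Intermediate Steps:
M(3, 4)*p(14) = -6*4*14 = -24*14 = -336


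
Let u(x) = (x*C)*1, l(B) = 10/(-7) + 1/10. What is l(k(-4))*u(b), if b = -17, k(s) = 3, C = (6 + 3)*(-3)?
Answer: -42687/70 ≈ -609.81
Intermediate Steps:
C = -27 (C = 9*(-3) = -27)
l(B) = -93/70 (l(B) = 10*(-⅐) + 1*(⅒) = -10/7 + ⅒ = -93/70)
u(x) = -27*x (u(x) = (x*(-27))*1 = -27*x*1 = -27*x)
l(k(-4))*u(b) = -(-2511)*(-17)/70 = -93/70*459 = -42687/70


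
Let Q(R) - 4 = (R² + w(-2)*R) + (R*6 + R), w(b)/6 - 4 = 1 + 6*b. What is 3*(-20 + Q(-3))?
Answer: 294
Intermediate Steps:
w(b) = 30 + 36*b (w(b) = 24 + 6*(1 + 6*b) = 24 + (6 + 36*b) = 30 + 36*b)
Q(R) = 4 + R² - 35*R (Q(R) = 4 + ((R² + (30 + 36*(-2))*R) + (R*6 + R)) = 4 + ((R² + (30 - 72)*R) + (6*R + R)) = 4 + ((R² - 42*R) + 7*R) = 4 + (R² - 35*R) = 4 + R² - 35*R)
3*(-20 + Q(-3)) = 3*(-20 + (4 + (-3)² - 35*(-3))) = 3*(-20 + (4 + 9 + 105)) = 3*(-20 + 118) = 3*98 = 294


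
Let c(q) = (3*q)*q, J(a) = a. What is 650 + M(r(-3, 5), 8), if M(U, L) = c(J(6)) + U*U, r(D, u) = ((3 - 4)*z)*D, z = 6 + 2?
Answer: 1334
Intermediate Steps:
z = 8
r(D, u) = -8*D (r(D, u) = ((3 - 4)*8)*D = (-1*8)*D = -8*D)
c(q) = 3*q²
M(U, L) = 108 + U² (M(U, L) = 3*6² + U*U = 3*36 + U² = 108 + U²)
650 + M(r(-3, 5), 8) = 650 + (108 + (-8*(-3))²) = 650 + (108 + 24²) = 650 + (108 + 576) = 650 + 684 = 1334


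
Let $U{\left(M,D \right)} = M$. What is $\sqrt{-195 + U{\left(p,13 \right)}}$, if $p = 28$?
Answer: $i \sqrt{167} \approx 12.923 i$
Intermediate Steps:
$\sqrt{-195 + U{\left(p,13 \right)}} = \sqrt{-195 + 28} = \sqrt{-167} = i \sqrt{167}$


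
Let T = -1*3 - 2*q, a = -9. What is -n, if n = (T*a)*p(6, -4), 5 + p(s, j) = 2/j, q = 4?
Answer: 1089/2 ≈ 544.50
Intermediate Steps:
p(s, j) = -5 + 2/j
T = -11 (T = -1*3 - 2*4 = -3 - 8 = -11)
n = -1089/2 (n = (-11*(-9))*(-5 + 2/(-4)) = 99*(-5 + 2*(-¼)) = 99*(-5 - ½) = 99*(-11/2) = -1089/2 ≈ -544.50)
-n = -1*(-1089/2) = 1089/2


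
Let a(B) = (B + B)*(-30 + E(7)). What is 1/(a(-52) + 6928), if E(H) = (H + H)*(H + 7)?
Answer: -1/10336 ≈ -9.6749e-5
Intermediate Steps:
E(H) = 2*H*(7 + H) (E(H) = (2*H)*(7 + H) = 2*H*(7 + H))
a(B) = 332*B (a(B) = (B + B)*(-30 + 2*7*(7 + 7)) = (2*B)*(-30 + 2*7*14) = (2*B)*(-30 + 196) = (2*B)*166 = 332*B)
1/(a(-52) + 6928) = 1/(332*(-52) + 6928) = 1/(-17264 + 6928) = 1/(-10336) = -1/10336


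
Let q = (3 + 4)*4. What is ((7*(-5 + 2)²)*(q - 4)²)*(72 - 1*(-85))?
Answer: 5697216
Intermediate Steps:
q = 28 (q = 7*4 = 28)
((7*(-5 + 2)²)*(q - 4)²)*(72 - 1*(-85)) = ((7*(-5 + 2)²)*(28 - 4)²)*(72 - 1*(-85)) = ((7*(-3)²)*24²)*(72 + 85) = ((7*9)*576)*157 = (63*576)*157 = 36288*157 = 5697216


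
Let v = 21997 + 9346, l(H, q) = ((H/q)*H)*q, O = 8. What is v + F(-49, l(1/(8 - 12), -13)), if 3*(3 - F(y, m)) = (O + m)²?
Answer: 8019029/256 ≈ 31324.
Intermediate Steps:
l(H, q) = H² (l(H, q) = (H²/q)*q = H²)
F(y, m) = 3 - (8 + m)²/3
v = 31343
v + F(-49, l(1/(8 - 12), -13)) = 31343 + (3 - (8 + (1/(8 - 12))²)²/3) = 31343 + (3 - (8 + (1/(-4))²)²/3) = 31343 + (3 - (8 + (-¼)²)²/3) = 31343 + (3 - (8 + 1/16)²/3) = 31343 + (3 - (129/16)²/3) = 31343 + (3 - ⅓*16641/256) = 31343 + (3 - 5547/256) = 31343 - 4779/256 = 8019029/256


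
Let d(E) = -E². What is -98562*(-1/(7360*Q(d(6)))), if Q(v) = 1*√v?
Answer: -16427*I/7360 ≈ -2.2319*I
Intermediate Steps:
Q(v) = √v
-98562*(-1/(7360*Q(d(6)))) = -98562*I/44160 = -16427*I/7360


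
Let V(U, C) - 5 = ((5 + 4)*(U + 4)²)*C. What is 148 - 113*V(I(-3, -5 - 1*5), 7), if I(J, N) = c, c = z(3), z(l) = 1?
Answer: -178392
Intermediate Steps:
c = 1
I(J, N) = 1
V(U, C) = 5 + 9*C*(4 + U)² (V(U, C) = 5 + ((5 + 4)*(U + 4)²)*C = 5 + (9*(4 + U)²)*C = 5 + 9*C*(4 + U)²)
148 - 113*V(I(-3, -5 - 1*5), 7) = 148 - 113*(5 + 9*7*(4 + 1)²) = 148 - 113*(5 + 9*7*5²) = 148 - 113*(5 + 9*7*25) = 148 - 113*(5 + 1575) = 148 - 113*1580 = 148 - 178540 = -178392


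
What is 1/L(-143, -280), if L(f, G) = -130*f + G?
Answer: 1/18310 ≈ 5.4615e-5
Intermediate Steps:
L(f, G) = G - 130*f
1/L(-143, -280) = 1/(-280 - 130*(-143)) = 1/(-280 + 18590) = 1/18310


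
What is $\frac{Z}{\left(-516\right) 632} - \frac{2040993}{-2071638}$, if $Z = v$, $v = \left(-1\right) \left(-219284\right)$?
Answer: $\frac{2934933917}{9383139048} \approx 0.31279$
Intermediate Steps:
$v = 219284$
$Z = 219284$
$\frac{Z}{\left(-516\right) 632} - \frac{2040993}{-2071638} = \frac{219284}{\left(-516\right) 632} - \frac{2040993}{-2071638} = \frac{219284}{-326112} - - \frac{226777}{230182} = 219284 \left(- \frac{1}{326112}\right) + \frac{226777}{230182} = - \frac{54821}{81528} + \frac{226777}{230182} = \frac{2934933917}{9383139048}$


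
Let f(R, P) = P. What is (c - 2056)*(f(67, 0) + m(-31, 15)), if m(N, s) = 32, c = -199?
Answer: -72160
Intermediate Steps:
(c - 2056)*(f(67, 0) + m(-31, 15)) = (-199 - 2056)*(0 + 32) = -2255*32 = -72160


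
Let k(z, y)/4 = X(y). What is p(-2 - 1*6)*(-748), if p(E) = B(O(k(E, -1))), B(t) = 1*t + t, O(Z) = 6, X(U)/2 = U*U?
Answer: -8976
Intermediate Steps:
X(U) = 2*U² (X(U) = 2*(U*U) = 2*U²)
k(z, y) = 8*y² (k(z, y) = 4*(2*y²) = 8*y²)
B(t) = 2*t (B(t) = t + t = 2*t)
p(E) = 12 (p(E) = 2*6 = 12)
p(-2 - 1*6)*(-748) = 12*(-748) = -8976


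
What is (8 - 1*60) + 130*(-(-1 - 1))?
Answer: 208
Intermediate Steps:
(8 - 1*60) + 130*(-(-1 - 1)) = (8 - 60) + 130*(-1*(-2)) = -52 + 130*2 = -52 + 260 = 208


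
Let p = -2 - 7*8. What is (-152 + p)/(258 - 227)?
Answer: -210/31 ≈ -6.7742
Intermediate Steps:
p = -58 (p = -2 - 56 = -58)
(-152 + p)/(258 - 227) = (-152 - 58)/(258 - 227) = -210/31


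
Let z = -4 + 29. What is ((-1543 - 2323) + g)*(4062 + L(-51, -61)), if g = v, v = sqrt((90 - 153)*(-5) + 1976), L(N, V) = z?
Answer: -15800342 + 4087*sqrt(2291) ≈ -1.5605e+7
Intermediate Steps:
z = 25
L(N, V) = 25
v = sqrt(2291) (v = sqrt(-63*(-5) + 1976) = sqrt(315 + 1976) = sqrt(2291) ≈ 47.864)
g = sqrt(2291) ≈ 47.864
((-1543 - 2323) + g)*(4062 + L(-51, -61)) = ((-1543 - 2323) + sqrt(2291))*(4062 + 25) = (-3866 + sqrt(2291))*4087 = -15800342 + 4087*sqrt(2291)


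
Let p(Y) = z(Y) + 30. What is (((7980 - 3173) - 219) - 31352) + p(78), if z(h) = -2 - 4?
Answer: -26740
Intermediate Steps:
z(h) = -6
p(Y) = 24 (p(Y) = -6 + 30 = 24)
(((7980 - 3173) - 219) - 31352) + p(78) = (((7980 - 3173) - 219) - 31352) + 24 = ((4807 - 219) - 31352) + 24 = (4588 - 31352) + 24 = -26764 + 24 = -26740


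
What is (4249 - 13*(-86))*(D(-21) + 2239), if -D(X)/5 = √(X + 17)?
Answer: 12016713 - 53670*I ≈ 1.2017e+7 - 53670.0*I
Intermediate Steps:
D(X) = -5*√(17 + X) (D(X) = -5*√(X + 17) = -5*√(17 + X))
(4249 - 13*(-86))*(D(-21) + 2239) = (4249 - 13*(-86))*(-5*√(17 - 21) + 2239) = (4249 + 1118)*(-10*I + 2239) = 5367*(-10*I + 2239) = 5367*(2239 - 10*I) = 12016713 - 53670*I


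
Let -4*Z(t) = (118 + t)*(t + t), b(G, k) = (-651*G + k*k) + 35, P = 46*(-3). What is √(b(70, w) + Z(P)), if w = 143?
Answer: I*√26466 ≈ 162.68*I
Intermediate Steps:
P = -138
b(G, k) = 35 + k² - 651*G (b(G, k) = (-651*G + k²) + 35 = (k² - 651*G) + 35 = 35 + k² - 651*G)
Z(t) = -t*(118 + t)/2 (Z(t) = -(118 + t)*(t + t)/4 = -(118 + t)*2*t/4 = -t*(118 + t)/2)
√(b(70, w) + Z(P)) = √((35 + 143² - 651*70) - ½*(-138)*(118 - 138)) = √((35 + 20449 - 45570) - ½*(-138)*(-20)) = √(-25086 - 1380) = √(-26466) = I*√26466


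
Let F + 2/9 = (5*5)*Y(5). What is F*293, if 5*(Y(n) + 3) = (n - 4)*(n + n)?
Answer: -66511/9 ≈ -7390.1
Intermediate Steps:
Y(n) = -3 + 2*n*(-4 + n)/5 (Y(n) = -3 + ((n - 4)*(n + n))/5 = -3 + ((-4 + n)*(2*n))/5 = -3 + (2*n*(-4 + n))/5 = -3 + 2*n*(-4 + n)/5)
F = -227/9 (F = -2/9 + (5*5)*(-3 - 8/5*5 + (⅖)*5²) = -2/9 + 25*(-3 - 8 + (⅖)*25) = -2/9 + 25*(-3 - 8 + 10) = -2/9 + 25*(-1) = -2/9 - 25 = -227/9 ≈ -25.222)
F*293 = -227/9*293 = -66511/9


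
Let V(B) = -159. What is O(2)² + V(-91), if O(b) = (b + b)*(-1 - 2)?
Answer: -15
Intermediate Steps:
O(b) = -6*b (O(b) = (2*b)*(-3) = -6*b)
O(2)² + V(-91) = (-6*2)² - 159 = (-12)² - 159 = 144 - 159 = -15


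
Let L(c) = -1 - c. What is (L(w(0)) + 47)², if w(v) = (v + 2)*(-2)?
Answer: 2500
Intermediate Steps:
w(v) = -4 - 2*v (w(v) = (2 + v)*(-2) = -4 - 2*v)
(L(w(0)) + 47)² = ((-1 - (-4 - 2*0)) + 47)² = ((-1 - (-4 + 0)) + 47)² = ((-1 - 1*(-4)) + 47)² = ((-1 + 4) + 47)² = (3 + 47)² = 50² = 2500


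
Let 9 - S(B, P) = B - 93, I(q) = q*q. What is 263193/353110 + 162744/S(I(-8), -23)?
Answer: 28738267587/6709090 ≈ 4283.5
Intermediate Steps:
I(q) = q²
S(B, P) = 102 - B (S(B, P) = 9 - (B - 93) = 9 - (-93 + B) = 9 + (93 - B) = 102 - B)
263193/353110 + 162744/S(I(-8), -23) = 263193/353110 + 162744/(102 - 1*(-8)²) = 263193*(1/353110) + 162744/(102 - 1*64) = 263193/353110 + 162744/(102 - 64) = 263193/353110 + 162744/38 = 263193/353110 + 162744*(1/38) = 263193/353110 + 81372/19 = 28738267587/6709090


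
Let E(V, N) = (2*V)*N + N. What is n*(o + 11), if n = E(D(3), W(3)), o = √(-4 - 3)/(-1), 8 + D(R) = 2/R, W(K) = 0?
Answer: 0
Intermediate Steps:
D(R) = -8 + 2/R
o = -I*√7 (o = √(-7)*(-1) = (I*√7)*(-1) = -I*√7 ≈ -2.6458*I)
E(V, N) = N + 2*N*V (E(V, N) = 2*N*V + N = N + 2*N*V)
n = 0 (n = 0*(1 + 2*(-8 + 2/3)) = 0*(1 + 2*(-8 + 2*(⅓))) = 0*(1 + 2*(-8 + ⅔)) = 0*(1 + 2*(-22/3)) = 0*(1 - 44/3) = 0*(-41/3) = 0)
n*(o + 11) = 0*(-I*√7 + 11) = 0*(11 - I*√7) = 0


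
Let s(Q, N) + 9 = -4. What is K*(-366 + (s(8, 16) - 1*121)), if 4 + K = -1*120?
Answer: 62000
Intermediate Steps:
s(Q, N) = -13 (s(Q, N) = -9 - 4 = -13)
K = -124 (K = -4 - 1*120 = -4 - 120 = -124)
K*(-366 + (s(8, 16) - 1*121)) = -124*(-366 + (-13 - 1*121)) = -124*(-366 + (-13 - 121)) = -124*(-366 - 134) = -124*(-500) = 62000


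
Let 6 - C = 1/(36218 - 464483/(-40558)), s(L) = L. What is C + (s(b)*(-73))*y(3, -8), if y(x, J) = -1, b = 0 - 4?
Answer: -420246760880/1469394127 ≈ -286.00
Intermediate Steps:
b = -4
C = 8816324204/1469394127 (C = 6 - 1/(36218 - 464483/(-40558)) = 6 - 1/(36218 - 464483*(-1/40558)) = 6 - 1/(36218 + 464483/40558) = 6 - 1/1469394127/40558 = 6 - 1*40558/1469394127 = 6 - 40558/1469394127 = 8816324204/1469394127 ≈ 6.0000)
C + (s(b)*(-73))*y(3, -8) = 8816324204/1469394127 - 4*(-73)*(-1) = 8816324204/1469394127 + 292*(-1) = 8816324204/1469394127 - 292 = -420246760880/1469394127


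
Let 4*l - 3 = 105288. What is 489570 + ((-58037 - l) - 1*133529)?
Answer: 1086725/4 ≈ 2.7168e+5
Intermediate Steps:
l = 105291/4 (l = ¾ + (¼)*105288 = ¾ + 26322 = 105291/4 ≈ 26323.)
489570 + ((-58037 - l) - 1*133529) = 489570 + ((-58037 - 1*105291/4) - 1*133529) = 489570 + ((-58037 - 105291/4) - 133529) = 489570 + (-337439/4 - 133529) = 489570 - 871555/4 = 1086725/4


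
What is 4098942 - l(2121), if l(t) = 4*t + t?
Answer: 4088337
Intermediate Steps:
l(t) = 5*t
4098942 - l(2121) = 4098942 - 5*2121 = 4098942 - 1*10605 = 4098942 - 10605 = 4088337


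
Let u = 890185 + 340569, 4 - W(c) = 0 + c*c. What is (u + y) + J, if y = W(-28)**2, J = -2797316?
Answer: -958162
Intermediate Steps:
W(c) = 4 - c**2 (W(c) = 4 - (0 + c*c) = 4 - (0 + c**2) = 4 - c**2)
u = 1230754
y = 608400 (y = (4 - 1*(-28)**2)**2 = (4 - 1*784)**2 = (4 - 784)**2 = (-780)**2 = 608400)
(u + y) + J = (1230754 + 608400) - 2797316 = 1839154 - 2797316 = -958162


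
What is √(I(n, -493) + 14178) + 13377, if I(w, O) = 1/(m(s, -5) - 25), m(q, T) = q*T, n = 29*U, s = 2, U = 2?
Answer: 13377 + √17368015/35 ≈ 13496.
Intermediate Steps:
n = 58 (n = 29*2 = 58)
m(q, T) = T*q
I(w, O) = -1/35 (I(w, O) = 1/(-5*2 - 25) = 1/(-10 - 25) = 1/(-35) = -1/35)
√(I(n, -493) + 14178) + 13377 = √(-1/35 + 14178) + 13377 = √(496229/35) + 13377 = √17368015/35 + 13377 = 13377 + √17368015/35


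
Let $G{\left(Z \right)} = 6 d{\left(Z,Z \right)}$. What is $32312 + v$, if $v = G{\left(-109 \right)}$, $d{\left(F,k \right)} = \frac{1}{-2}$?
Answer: $32309$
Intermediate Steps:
$d{\left(F,k \right)} = - \frac{1}{2}$
$G{\left(Z \right)} = -3$ ($G{\left(Z \right)} = 6 \left(- \frac{1}{2}\right) = -3$)
$v = -3$
$32312 + v = 32312 - 3 = 32309$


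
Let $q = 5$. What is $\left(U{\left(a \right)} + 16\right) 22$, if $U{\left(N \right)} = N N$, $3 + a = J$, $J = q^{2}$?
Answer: $11000$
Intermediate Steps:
$J = 25$ ($J = 5^{2} = 25$)
$a = 22$ ($a = -3 + 25 = 22$)
$U{\left(N \right)} = N^{2}$
$\left(U{\left(a \right)} + 16\right) 22 = \left(22^{2} + 16\right) 22 = \left(484 + 16\right) 22 = 500 \cdot 22 = 11000$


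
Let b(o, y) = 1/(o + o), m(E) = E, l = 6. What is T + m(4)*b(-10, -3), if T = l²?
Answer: 179/5 ≈ 35.800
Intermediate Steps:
T = 36 (T = 6² = 36)
b(o, y) = 1/(2*o)
T + m(4)*b(-10, -3) = 36 + 4*((½)/(-10)) = 36 + 4*((½)*(-⅒)) = 36 + 4*(-1/20) = 36 - ⅕ = 179/5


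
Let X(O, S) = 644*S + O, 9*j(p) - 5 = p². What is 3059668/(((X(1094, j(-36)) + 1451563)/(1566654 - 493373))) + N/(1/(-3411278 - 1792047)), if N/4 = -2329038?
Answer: 674371985552391464172/13911757 ≈ 4.8475e+13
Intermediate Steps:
j(p) = 5/9 + p²/9
N = -9316152 (N = 4*(-2329038) = -9316152)
X(O, S) = O + 644*S
3059668/(((X(1094, j(-36)) + 1451563)/(1566654 - 493373))) + N/(1/(-3411278 - 1792047)) = 3059668/((((1094 + 644*(5/9 + (⅑)*(-36)²)) + 1451563)/(1566654 - 493373))) - 9316152/(1/(-3411278 - 1792047)) = 3059668/((((1094 + 644*(5/9 + (⅑)*1296)) + 1451563)/1073281)) - 9316152/(1/(-5203325)) = 3059668/((((1094 + 644*(5/9 + 144)) + 1451563)*(1/1073281))) - 9316152/(-1/5203325) = 3059668/((((1094 + 644*(1301/9)) + 1451563)*(1/1073281))) - 9316152*(-5203325) = 3059668/((((1094 + 837844/9) + 1451563)*(1/1073281))) + 48474966605400 = 3059668/(((847690/9 + 1451563)*(1/1073281))) + 48474966605400 = 3059668/(((13911757/9)*(1/1073281))) + 48474966605400 = 3059668/(13911757/9659529) + 48474966605400 = 3059668*(9659529/13911757) + 48474966605400 = 29554951776372/13911757 + 48474966605400 = 674371985552391464172/13911757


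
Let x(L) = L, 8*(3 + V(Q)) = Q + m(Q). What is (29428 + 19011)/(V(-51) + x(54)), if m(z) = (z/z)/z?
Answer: 9881556/9103 ≈ 1085.5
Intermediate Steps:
m(z) = 1/z
V(Q) = -3 + Q/8 + 1/(8*Q) (V(Q) = -3 + (Q + 1/Q)/8 = -3 + (Q/8 + 1/(8*Q)) = -3 + Q/8 + 1/(8*Q))
(29428 + 19011)/(V(-51) + x(54)) = (29428 + 19011)/((⅛)*(1 - 51*(-24 - 51))/(-51) + 54) = 48439/((⅛)*(-1/51)*(1 - 51*(-75)) + 54) = 48439/((⅛)*(-1/51)*(1 + 3825) + 54) = 48439/((⅛)*(-1/51)*3826 + 54) = 48439/(-1913/204 + 54) = 48439/(9103/204) = 48439*(204/9103) = 9881556/9103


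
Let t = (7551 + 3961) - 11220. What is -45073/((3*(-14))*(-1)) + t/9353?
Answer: -60222215/56118 ≈ -1073.1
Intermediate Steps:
t = 292 (t = 11512 - 11220 = 292)
-45073/((3*(-14))*(-1)) + t/9353 = -45073/((3*(-14))*(-1)) + 292/9353 = -45073/((-42*(-1))) + 292*(1/9353) = -45073/42 + 292/9353 = -45073*1/42 + 292/9353 = -6439/6 + 292/9353 = -60222215/56118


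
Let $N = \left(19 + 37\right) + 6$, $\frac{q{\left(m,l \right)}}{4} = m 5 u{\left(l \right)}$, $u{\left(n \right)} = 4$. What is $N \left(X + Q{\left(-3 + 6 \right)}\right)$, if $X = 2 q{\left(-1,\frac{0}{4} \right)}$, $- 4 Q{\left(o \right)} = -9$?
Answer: $- \frac{19561}{2} \approx -9780.5$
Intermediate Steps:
$Q{\left(o \right)} = \frac{9}{4}$ ($Q{\left(o \right)} = \left(- \frac{1}{4}\right) \left(-9\right) = \frac{9}{4}$)
$q{\left(m,l \right)} = 80 m$ ($q{\left(m,l \right)} = 4 m 5 \cdot 4 = 4 \cdot 5 m 4 = 4 \cdot 20 m = 80 m$)
$N = 62$ ($N = 56 + 6 = 62$)
$X = -160$ ($X = 2 \cdot 80 \left(-1\right) = 2 \left(-80\right) = -160$)
$N \left(X + Q{\left(-3 + 6 \right)}\right) = 62 \left(-160 + \frac{9}{4}\right) = 62 \left(- \frac{631}{4}\right) = - \frac{19561}{2}$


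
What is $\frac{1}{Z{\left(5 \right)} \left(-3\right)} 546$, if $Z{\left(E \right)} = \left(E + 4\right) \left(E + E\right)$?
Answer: $- \frac{91}{45} \approx -2.0222$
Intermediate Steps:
$Z{\left(E \right)} = 2 E \left(4 + E\right)$ ($Z{\left(E \right)} = \left(4 + E\right) 2 E = 2 E \left(4 + E\right)$)
$\frac{1}{Z{\left(5 \right)} \left(-3\right)} 546 = \frac{1}{2 \cdot 5 \left(4 + 5\right) \left(-3\right)} 546 = \frac{1}{2 \cdot 5 \cdot 9 \left(-3\right)} 546 = \frac{1}{90 \left(-3\right)} 546 = \frac{1}{-270} \cdot 546 = \left(- \frac{1}{270}\right) 546 = - \frac{91}{45}$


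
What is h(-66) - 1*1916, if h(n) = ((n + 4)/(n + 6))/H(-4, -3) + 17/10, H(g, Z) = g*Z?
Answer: -689117/360 ≈ -1914.2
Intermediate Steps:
H(g, Z) = Z*g
h(n) = 17/10 + (4 + n)/(12*(6 + n)) (h(n) = ((n + 4)/(n + 6))/((-3*(-4))) + 17/10 = ((4 + n)/(6 + n))/12 + 17*(⅒) = ((4 + n)/(6 + n))*(1/12) + 17/10 = (4 + n)/(12*(6 + n)) + 17/10 = 17/10 + (4 + n)/(12*(6 + n)))
h(-66) - 1*1916 = (632 + 107*(-66))/(60*(6 - 66)) - 1*1916 = (1/60)*(632 - 7062)/(-60) - 1916 = (1/60)*(-1/60)*(-6430) - 1916 = 643/360 - 1916 = -689117/360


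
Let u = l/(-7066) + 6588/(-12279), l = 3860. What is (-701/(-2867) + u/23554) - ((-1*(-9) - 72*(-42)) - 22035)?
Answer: 9277963315092128362/488256181230971 ≈ 19002.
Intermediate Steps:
u = -15657958/14460569 (u = 3860/(-7066) + 6588/(-12279) = 3860*(-1/7066) + 6588*(-1/12279) = -1930/3533 - 2196/4093 = -15657958/14460569 ≈ -1.0828)
(-701/(-2867) + u/23554) - ((-1*(-9) - 72*(-42)) - 22035) = (-701/(-2867) - 15657958/14460569/23554) - ((-1*(-9) - 72*(-42)) - 22035) = (-701*(-1/2867) - 15657958/14460569*1/23554) - ((9 + 3024) - 22035) = (701/2867 - 7828979/170302121113) - (3033 - 22035) = 119359341217420/488256181230971 - 1*(-19002) = 119359341217420/488256181230971 + 19002 = 9277963315092128362/488256181230971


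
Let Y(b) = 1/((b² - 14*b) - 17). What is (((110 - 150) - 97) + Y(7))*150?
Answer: -226075/11 ≈ -20552.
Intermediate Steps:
Y(b) = 1/(-17 + b² - 14*b)
(((110 - 150) - 97) + Y(7))*150 = (((110 - 150) - 97) + 1/(-17 + 7² - 14*7))*150 = ((-40 - 97) + 1/(-17 + 49 - 98))*150 = (-137 + 1/(-66))*150 = (-137 - 1/66)*150 = -9043/66*150 = -226075/11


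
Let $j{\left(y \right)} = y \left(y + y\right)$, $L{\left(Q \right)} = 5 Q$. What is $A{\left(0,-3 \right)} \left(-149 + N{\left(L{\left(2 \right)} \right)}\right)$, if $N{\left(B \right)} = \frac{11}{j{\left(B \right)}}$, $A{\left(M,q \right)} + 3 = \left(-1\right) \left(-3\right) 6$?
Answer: $- \frac{89367}{40} \approx -2234.2$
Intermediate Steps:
$A{\left(M,q \right)} = 15$ ($A{\left(M,q \right)} = -3 + \left(-1\right) \left(-3\right) 6 = -3 + 3 \cdot 6 = -3 + 18 = 15$)
$j{\left(y \right)} = 2 y^{2}$ ($j{\left(y \right)} = y 2 y = 2 y^{2}$)
$N{\left(B \right)} = \frac{11}{2 B^{2}}$
$A{\left(0,-3 \right)} \left(-149 + N{\left(L{\left(2 \right)} \right)}\right) = 15 \left(-149 + \frac{11}{2 \cdot 100}\right) = 15 \left(-149 + \frac{11}{2} \cdot \frac{1}{100}\right) = 15 \left(-149 + \frac{11}{200}\right) = 15 \left(- \frac{29789}{200}\right) = - \frac{89367}{40}$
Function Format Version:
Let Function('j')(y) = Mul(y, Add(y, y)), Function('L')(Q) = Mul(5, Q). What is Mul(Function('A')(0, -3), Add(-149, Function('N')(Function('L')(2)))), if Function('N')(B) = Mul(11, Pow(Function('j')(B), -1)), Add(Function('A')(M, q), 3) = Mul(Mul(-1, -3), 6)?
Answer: Rational(-89367, 40) ≈ -2234.2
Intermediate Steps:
Function('A')(M, q) = 15 (Function('A')(M, q) = Add(-3, Mul(Mul(-1, -3), 6)) = Add(-3, Mul(3, 6)) = Add(-3, 18) = 15)
Function('j')(y) = Mul(2, Pow(y, 2)) (Function('j')(y) = Mul(y, Mul(2, y)) = Mul(2, Pow(y, 2)))
Function('N')(B) = Mul(Rational(11, 2), Pow(B, -2)) (Function('N')(B) = Mul(11, Pow(Mul(2, Pow(B, 2)), -1)) = Mul(11, Mul(Rational(1, 2), Pow(B, -2))) = Mul(Rational(11, 2), Pow(B, -2)))
Mul(Function('A')(0, -3), Add(-149, Function('N')(Function('L')(2)))) = Mul(15, Add(-149, Mul(Rational(11, 2), Pow(Mul(5, 2), -2)))) = Mul(15, Add(-149, Mul(Rational(11, 2), Pow(10, -2)))) = Mul(15, Add(-149, Mul(Rational(11, 2), Rational(1, 100)))) = Mul(15, Add(-149, Rational(11, 200))) = Mul(15, Rational(-29789, 200)) = Rational(-89367, 40)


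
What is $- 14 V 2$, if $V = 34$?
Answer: $-952$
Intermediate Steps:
$- 14 V 2 = \left(-14\right) 34 \cdot 2 = \left(-476\right) 2 = -952$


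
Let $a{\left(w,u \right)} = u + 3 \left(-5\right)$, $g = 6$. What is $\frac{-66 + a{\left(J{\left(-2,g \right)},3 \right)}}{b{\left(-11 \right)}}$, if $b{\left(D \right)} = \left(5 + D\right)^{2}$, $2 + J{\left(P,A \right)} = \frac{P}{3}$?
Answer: $- \frac{13}{6} \approx -2.1667$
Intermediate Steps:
$J{\left(P,A \right)} = -2 + \frac{P}{3}$
$a{\left(w,u \right)} = -15 + u$ ($a{\left(w,u \right)} = u - 15 = -15 + u$)
$\frac{-66 + a{\left(J{\left(-2,g \right)},3 \right)}}{b{\left(-11 \right)}} = \frac{-66 + \left(-15 + 3\right)}{\left(5 - 11\right)^{2}} = \frac{-66 - 12}{\left(-6\right)^{2}} = - \frac{78}{36} = \left(-78\right) \frac{1}{36} = - \frac{13}{6}$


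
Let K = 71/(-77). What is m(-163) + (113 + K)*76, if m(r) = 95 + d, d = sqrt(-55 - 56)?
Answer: 663195/77 + I*sqrt(111) ≈ 8612.9 + 10.536*I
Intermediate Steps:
K = -71/77 (K = 71*(-1/77) = -71/77 ≈ -0.92208)
d = I*sqrt(111) (d = sqrt(-111) = I*sqrt(111) ≈ 10.536*I)
m(r) = 95 + I*sqrt(111)
m(-163) + (113 + K)*76 = (95 + I*sqrt(111)) + (113 - 71/77)*76 = (95 + I*sqrt(111)) + (8630/77)*76 = (95 + I*sqrt(111)) + 655880/77 = 663195/77 + I*sqrt(111)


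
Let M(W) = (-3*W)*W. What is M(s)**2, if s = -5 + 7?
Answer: 144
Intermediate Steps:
s = 2
M(W) = -3*W**2
M(s)**2 = (-3*2**2)**2 = (-3*4)**2 = (-12)**2 = 144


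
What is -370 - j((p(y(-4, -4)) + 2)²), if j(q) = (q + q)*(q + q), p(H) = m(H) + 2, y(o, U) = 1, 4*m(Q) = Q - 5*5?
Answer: -434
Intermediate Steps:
m(Q) = -25/4 + Q/4 (m(Q) = (Q - 5*5)/4 = (Q - 25)/4 = (-25 + Q)/4 = -25/4 + Q/4)
p(H) = -17/4 + H/4 (p(H) = (-25/4 + H/4) + 2 = -17/4 + H/4)
j(q) = 4*q² (j(q) = (2*q)*(2*q) = 4*q²)
-370 - j((p(y(-4, -4)) + 2)²) = -370 - 4*(((-17/4 + (¼)*1) + 2)²)² = -370 - 4*(((-17/4 + ¼) + 2)²)² = -370 - 4*((-4 + 2)²)² = -370 - 4*((-2)²)² = -370 - 4*4² = -370 - 4*16 = -370 - 1*64 = -370 - 64 = -434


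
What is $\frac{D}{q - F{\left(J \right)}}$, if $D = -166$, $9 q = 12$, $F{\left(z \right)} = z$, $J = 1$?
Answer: $-498$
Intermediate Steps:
$q = \frac{4}{3}$ ($q = \frac{1}{9} \cdot 12 = \frac{4}{3} \approx 1.3333$)
$\frac{D}{q - F{\left(J \right)}} = - \frac{166}{\frac{4}{3} - 1} = - 166 \frac{1}{\frac{1}{3}} = \left(-166\right) 3 = -498$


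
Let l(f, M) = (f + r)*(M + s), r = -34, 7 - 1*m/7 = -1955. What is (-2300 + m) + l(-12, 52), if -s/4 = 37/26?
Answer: 120950/13 ≈ 9303.8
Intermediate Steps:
s = -74/13 (s = -148/26 = -4*37/26 = -74/13 ≈ -5.6923)
m = 13734 (m = 49 - 7*(-1955) = 49 + 13685 = 13734)
l(f, M) = (-34 + f)*(-74/13 + M) (l(f, M) = (f - 34)*(M - 74/13) = (-34 + f)*(-74/13 + M))
(-2300 + m) + l(-12, 52) = (-2300 + 13734) + (2516/13 - 34*52 - 74/13*(-12) + 52*(-12)) = 11434 + (2516/13 - 1768 + 888/13 - 624) = 11434 - 27692/13 = 120950/13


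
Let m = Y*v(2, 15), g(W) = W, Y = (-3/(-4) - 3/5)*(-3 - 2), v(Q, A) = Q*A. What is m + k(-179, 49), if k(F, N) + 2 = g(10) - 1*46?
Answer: -121/2 ≈ -60.500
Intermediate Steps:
v(Q, A) = A*Q
Y = -¾ (Y = (-3*(-¼) - 3*⅕)*(-5) = (¾ - ⅗)*(-5) = (3/20)*(-5) = -¾ ≈ -0.75000)
k(F, N) = -38 (k(F, N) = -2 + (10 - 1*46) = -2 + (10 - 46) = -2 - 36 = -38)
m = -45/2 (m = -45*2/4 = -¾*30 = -45/2 ≈ -22.500)
m + k(-179, 49) = -45/2 - 38 = -121/2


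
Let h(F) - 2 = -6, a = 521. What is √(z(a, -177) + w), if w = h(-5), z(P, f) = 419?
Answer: √415 ≈ 20.372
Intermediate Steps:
h(F) = -4 (h(F) = 2 - 6 = -4)
w = -4
√(z(a, -177) + w) = √(419 - 4) = √415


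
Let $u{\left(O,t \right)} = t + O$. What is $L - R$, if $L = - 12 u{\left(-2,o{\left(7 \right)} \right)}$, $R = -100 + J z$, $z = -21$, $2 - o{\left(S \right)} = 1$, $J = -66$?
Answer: $-1274$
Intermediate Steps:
$o{\left(S \right)} = 1$ ($o{\left(S \right)} = 2 - 1 = 1$)
$u{\left(O,t \right)} = O + t$
$R = 1286$ ($R = -100 - -1386 = -100 + 1386 = 1286$)
$L = 12$ ($L = - 12 \left(-2 + 1\right) = \left(-12\right) \left(-1\right) = 12$)
$L - R = 12 - 1286 = -1274$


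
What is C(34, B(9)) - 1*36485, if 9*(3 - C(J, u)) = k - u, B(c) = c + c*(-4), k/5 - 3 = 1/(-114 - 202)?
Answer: -103768075/2844 ≈ -36487.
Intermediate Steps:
k = 4735/316 (k = 15 + 5/(-114 - 202) = 15 + 5/(-316) = 15 + 5*(-1/316) = 15 - 5/316 = 4735/316 ≈ 14.984)
B(c) = -3*c (B(c) = c - 4*c = -3*c)
C(J, u) = 3797/2844 + u/9 (C(J, u) = 3 - (4735/316 - u)/9 = 3 + (-4735/2844 + u/9) = 3797/2844 + u/9)
C(34, B(9)) - 1*36485 = (3797/2844 + (-3*9)/9) - 1*36485 = (3797/2844 + (⅑)*(-27)) - 36485 = (3797/2844 - 3) - 36485 = -4735/2844 - 36485 = -103768075/2844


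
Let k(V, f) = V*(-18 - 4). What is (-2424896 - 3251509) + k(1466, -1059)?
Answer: -5708657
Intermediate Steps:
k(V, f) = -22*V (k(V, f) = V*(-22) = -22*V)
(-2424896 - 3251509) + k(1466, -1059) = (-2424896 - 3251509) - 22*1466 = -5676405 - 32252 = -5708657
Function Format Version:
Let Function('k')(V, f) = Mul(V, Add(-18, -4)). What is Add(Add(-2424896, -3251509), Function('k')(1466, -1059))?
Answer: -5708657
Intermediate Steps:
Function('k')(V, f) = Mul(-22, V) (Function('k')(V, f) = Mul(V, -22) = Mul(-22, V))
Add(Add(-2424896, -3251509), Function('k')(1466, -1059)) = Add(Add(-2424896, -3251509), Mul(-22, 1466)) = Add(-5676405, -32252) = -5708657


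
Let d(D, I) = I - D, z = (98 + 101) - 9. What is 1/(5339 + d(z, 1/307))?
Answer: 307/1580744 ≈ 0.00019421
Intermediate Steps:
z = 190 (z = 199 - 9 = 190)
1/(5339 + d(z, 1/307)) = 1/(5339 + (1/307 - 1*190)) = 1/(5339 + (1/307 - 190)) = 1/(5339 - 58329/307) = 1/(1580744/307) = 307/1580744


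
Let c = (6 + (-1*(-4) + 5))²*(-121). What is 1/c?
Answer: -1/27225 ≈ -3.6731e-5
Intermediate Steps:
c = -27225 (c = (6 + (4 + 5))²*(-121) = (6 + 9)²*(-121) = 15²*(-121) = 225*(-121) = -27225)
1/c = 1/(-27225) = -1/27225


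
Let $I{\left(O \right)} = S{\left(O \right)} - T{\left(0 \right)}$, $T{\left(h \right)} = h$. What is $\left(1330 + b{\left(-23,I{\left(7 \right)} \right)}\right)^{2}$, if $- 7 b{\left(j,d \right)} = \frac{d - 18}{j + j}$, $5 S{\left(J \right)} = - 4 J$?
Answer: $\frac{1146165089281}{648025} \approx 1.7687 \cdot 10^{6}$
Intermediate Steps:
$S{\left(J \right)} = - \frac{4 J}{5}$ ($S{\left(J \right)} = \frac{\left(-4\right) J}{5} = - \frac{4 J}{5}$)
$I{\left(O \right)} = - \frac{4 O}{5}$ ($I{\left(O \right)} = - \frac{4 O}{5} - 0 = - \frac{4 O}{5} + 0 = - \frac{4 O}{5}$)
$b{\left(j,d \right)} = - \frac{-18 + d}{14 j}$ ($b{\left(j,d \right)} = - \frac{\left(d - 18\right) \frac{1}{j + j}}{7} = - \frac{\left(-18 + d\right) \frac{1}{2 j}}{7} = - \frac{\frac{1}{2} \frac{1}{j} \left(-18 + d\right)}{7} = - \frac{-18 + d}{14 j}$)
$\left(1330 + b{\left(-23,I{\left(7 \right)} \right)}\right)^{2} = \left(1330 + \frac{18 - \left(- \frac{4}{5}\right) 7}{14 \left(-23\right)}\right)^{2} = \left(1330 + \frac{1}{14} \left(- \frac{1}{23}\right) \left(18 - - \frac{28}{5}\right)\right)^{2} = \left(1330 + \frac{1}{14} \left(- \frac{1}{23}\right) \left(18 + \frac{28}{5}\right)\right)^{2} = \left(1330 + \frac{1}{14} \left(- \frac{1}{23}\right) \frac{118}{5}\right)^{2} = \left(1330 - \frac{59}{805}\right)^{2} = \left(\frac{1070591}{805}\right)^{2} = \frac{1146165089281}{648025}$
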